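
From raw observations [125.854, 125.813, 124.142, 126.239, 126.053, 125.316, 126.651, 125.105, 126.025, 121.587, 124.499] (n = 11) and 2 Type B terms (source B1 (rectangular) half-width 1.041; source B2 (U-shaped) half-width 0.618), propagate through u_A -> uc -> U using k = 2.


mean = (125.854 + 125.813 + 124.142 + 126.239 + 126.053 + 125.316 + 126.651 + 125.105 + 126.025 + 121.587 + 124.499) / 11 = 125.2076364
s = sqrt(sum((x - mean)^2)/(n-1)) = 1.4171455
u_A = s / sqrt(n) = 1.4171455 / sqrt(11) = 0.42728545
u_B1 = 1.041 / sqrt(3) = 0.60102163
u_B2 = 0.618 / sqrt(2) = 0.43699199
uc = sqrt(0.42728545^2 + 0.60102163^2 + 0.43699199^2) = 0.85718251
U = k * uc = 2 * 0.85718251
U = 1.7144

1.7144


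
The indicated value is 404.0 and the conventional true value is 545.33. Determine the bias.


Systematic error = measured - true
= 404.0 - 545.33
= -141.3300

-141.3300


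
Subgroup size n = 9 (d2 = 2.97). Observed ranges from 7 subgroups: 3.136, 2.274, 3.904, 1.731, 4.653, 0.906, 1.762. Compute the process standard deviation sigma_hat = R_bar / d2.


R_bar = (3.136 + 2.274 + 3.904 + 1.731 + 4.653 + 0.906 + 1.762) / 7
R_bar = 18.366 / 7 = 2.6237143
sigma_hat = R_bar / d2 = 2.6237143 / 2.97 = 0.8834

0.8834


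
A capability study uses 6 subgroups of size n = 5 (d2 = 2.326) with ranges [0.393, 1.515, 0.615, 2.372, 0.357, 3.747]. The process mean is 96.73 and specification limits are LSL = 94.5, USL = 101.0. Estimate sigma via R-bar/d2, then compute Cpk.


R_bar = (0.393 + 1.515 + 0.615 + 2.372 + 0.357 + 3.747) / 6 = 1.4998333
sigma = R_bar / d2 = 1.4998333 / 2.326 = 0.64481225
Cp = (USL - LSL)/(6*sigma) = (101.0 - 94.5)/(6*0.64481225) = 1.6801
Cpu = (101.0 - 96.73)/(3*0.64481225) = 2.2074
Cpl = (96.73 - 94.5)/(3*0.64481225) = 1.1528
Cpk = min(Cpu, Cpl) = 1.1528

1.1528


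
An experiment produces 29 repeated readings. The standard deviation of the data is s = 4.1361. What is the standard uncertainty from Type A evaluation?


u_A = s / sqrt(n)
u_A = 4.1361 / sqrt(29)
u_A = 4.1361 / 5.3851648
u_A = 0.7681

0.7681


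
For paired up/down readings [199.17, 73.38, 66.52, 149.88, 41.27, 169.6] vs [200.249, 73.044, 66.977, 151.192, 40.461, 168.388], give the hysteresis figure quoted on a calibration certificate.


|199.17 - 200.249| = 1.0790
|73.38 - 73.044| = 0.3360
|66.52 - 66.977| = 0.4570
|149.88 - 151.192| = 1.3120
|41.27 - 40.461| = 0.8090
|169.6 - 168.388| = 1.2120
hysteresis = max(diffs) = 1.3120

1.3120


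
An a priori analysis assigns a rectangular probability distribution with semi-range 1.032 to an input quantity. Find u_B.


u_B = half_width / sqrt(3)
u_B = 1.032 / 1.7320508
u_B = 0.5958

0.5958


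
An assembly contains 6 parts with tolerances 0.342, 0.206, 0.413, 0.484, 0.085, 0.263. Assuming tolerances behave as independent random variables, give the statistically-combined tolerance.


RSS = sqrt(0.342^2 + 0.206^2 + 0.413^2 + 0.484^2 + 0.085^2 + 0.263^2)
= sqrt(0.640619)
= 0.8004

0.8004


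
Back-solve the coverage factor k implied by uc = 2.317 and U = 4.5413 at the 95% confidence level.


k = U / uc
k = 4.5413 / 2.317
k = 1.96

1.96


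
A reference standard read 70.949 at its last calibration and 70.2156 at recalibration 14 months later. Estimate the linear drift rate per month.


rate = (v2 - v1) / months
= (70.2156 - 70.949) / 14
= -0.7334 / 14
= -0.0524

-0.0524


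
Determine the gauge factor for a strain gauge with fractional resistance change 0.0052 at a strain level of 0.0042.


GF = (dR/R) / epsilon
= 0.0052 / 0.0042
= 1.2381

1.2381


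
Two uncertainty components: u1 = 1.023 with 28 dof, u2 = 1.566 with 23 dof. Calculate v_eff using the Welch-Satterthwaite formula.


uc = sqrt(u1^2 + u2^2) = sqrt(1.023^2 + 1.566^2) = 1.8705307
v_eff = uc^4 / (u1^4/v1 + u2^4/v2)
= 1.8705307^4 / (1.023^4/28 + 1.566^4/23)
= 12.242197 / 0.30059554
v_eff = 40.7265

40.7265


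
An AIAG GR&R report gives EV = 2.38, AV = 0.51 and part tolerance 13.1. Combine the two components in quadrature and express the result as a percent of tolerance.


GRR = sqrt(EV^2 + AV^2) = sqrt(2.38^2 + 0.51^2) = 2.4340296
%GRR = GRR / tol * 100 = 2.4340296 / 13.1 * 100
%GRR = 18.5804

18.5804


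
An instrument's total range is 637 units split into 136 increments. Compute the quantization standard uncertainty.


resolution = range / divisions
resolution = 637 / 136 = 4.6838235
u_res = resolution / (2*sqrt(3))
u_res = 4.6838235 / 3.4641016
u_res = 1.3521

1.3521


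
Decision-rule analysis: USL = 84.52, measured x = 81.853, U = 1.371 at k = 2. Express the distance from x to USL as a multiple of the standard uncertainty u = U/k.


u = U / k = 1.371 / 2 = 0.6855
margin = |USL - x| = |84.52 - 81.853| = 2.667
z = margin / u = 2.667 / 0.6855
z = 3.8906

3.8906


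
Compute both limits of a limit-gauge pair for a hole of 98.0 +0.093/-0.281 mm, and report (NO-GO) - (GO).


GO = nominal - lower_tol (smallest hole = maximum material condition)
GO = 98.0 - 0.281 = 97.719
NO-GO = nominal + upper_tol (largest hole = least material condition)
NO-GO = 98.0 + 0.093 = 98.093
spread = NO-GO - GO = 98.093 - 97.719 = 0.3740

0.3740


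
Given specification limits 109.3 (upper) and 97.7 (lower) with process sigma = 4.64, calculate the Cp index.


Cp = (USL - LSL) / (6 * sigma)
= (109.3 - 97.7) / (6 * 4.64)
= 11.6000 / 27.8400
= 0.4167

0.4167


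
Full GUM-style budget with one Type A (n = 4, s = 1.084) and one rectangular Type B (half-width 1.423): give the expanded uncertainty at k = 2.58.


u_A = s / sqrt(n) = 1.084 / sqrt(4) = 0.542
u_B = half_width / sqrt(3) = 1.423 / sqrt(3) = 0.82156943
uc = sqrt(u_A^2 + u_B^2) = sqrt(0.542^2 + 0.82156943^2) = 0.98424607
U = k * uc = 2.58 * 0.98424607
U = 2.5394

2.5394


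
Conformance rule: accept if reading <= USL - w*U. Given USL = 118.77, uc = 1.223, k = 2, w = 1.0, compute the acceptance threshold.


U = k * uc = 2 * 1.223 = 2.446
guard band g = w * U = 1.0 * 2.446 = 2.446
AL = USL - g = 118.77 - 2.446
AL = 116.3240

116.3240


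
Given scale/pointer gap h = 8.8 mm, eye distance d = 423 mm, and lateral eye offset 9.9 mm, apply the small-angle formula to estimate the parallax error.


error = h * offset / d
= 8.8 * 9.9 / 423
= 0.2060

0.2060


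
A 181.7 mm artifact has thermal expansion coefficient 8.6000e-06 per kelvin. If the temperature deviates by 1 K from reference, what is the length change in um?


dL = L * alpha * dT
= 181.7 * 8.6000e-06 * 1
= 0.0015626 mm
dL_um = 0.0015626 * 1000 = 1.5626 um

1.5626


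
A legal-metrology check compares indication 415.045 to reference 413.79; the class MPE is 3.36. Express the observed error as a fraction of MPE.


e = indication - reference = 415.045 - 413.79 = 1.2550
|e| = 1.2550
ratio = |e| / MPE = 1.2550 / 3.36
ratio = 0.3735

0.3735


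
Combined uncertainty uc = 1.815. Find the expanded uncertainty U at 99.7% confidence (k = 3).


U = k * uc
U = 3 * 1.815
U = 5.4450

5.4450


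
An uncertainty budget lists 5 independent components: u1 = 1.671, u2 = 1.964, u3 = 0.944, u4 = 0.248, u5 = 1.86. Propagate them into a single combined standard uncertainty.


uc = sqrt(1.671^2 + 1.964^2 + 0.944^2 + 0.248^2 + 1.86^2)
uc = sqrt(11.061777)
uc = 3.3259

3.3259


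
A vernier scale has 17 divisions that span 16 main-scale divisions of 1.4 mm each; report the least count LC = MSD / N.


LC = MSD / n_div
= 1.4 / 17
= 0.0824

0.0824


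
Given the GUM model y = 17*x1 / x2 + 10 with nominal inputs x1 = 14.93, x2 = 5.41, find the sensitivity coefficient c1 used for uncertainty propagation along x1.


y = 17*x1 / x2 + 10
dy/dx1 = 17/x2
Evaluate at x2 = 5.41: c1 = 17 / 5.41
c1 = 3.1423

3.1423


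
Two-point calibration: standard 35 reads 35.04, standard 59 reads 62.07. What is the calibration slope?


slope = (y2 - y1) / (x2 - x1)
= (62.07 - 35.04) / (59 - 35)
= 27.0300 / 24
= 1.1262

1.1262


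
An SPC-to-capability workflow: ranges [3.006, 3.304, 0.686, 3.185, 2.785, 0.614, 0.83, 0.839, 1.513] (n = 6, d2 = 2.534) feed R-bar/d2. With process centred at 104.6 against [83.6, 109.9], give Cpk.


R_bar = (3.006 + 3.304 + 0.686 + 3.185 + 2.785 + 0.614 + 0.83 + 0.839 + 1.513) / 9 = 1.8624444
sigma = R_bar / d2 = 1.8624444 / 2.534 = 0.734982
Cp = (USL - LSL)/(6*sigma) = (109.9 - 83.6)/(6*0.734982) = 5.9639
Cpu = (109.9 - 104.6)/(3*0.734982) = 2.4037
Cpl = (104.6 - 83.6)/(3*0.734982) = 9.5240
Cpk = min(Cpu, Cpl) = 2.4037

2.4037


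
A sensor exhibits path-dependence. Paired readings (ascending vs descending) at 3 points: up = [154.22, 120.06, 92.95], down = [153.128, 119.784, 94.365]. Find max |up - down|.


|154.22 - 153.128| = 1.0920
|120.06 - 119.784| = 0.2760
|92.95 - 94.365| = 1.4150
hysteresis = max(diffs) = 1.4150

1.4150


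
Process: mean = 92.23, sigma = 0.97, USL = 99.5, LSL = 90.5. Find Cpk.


Cpu = (USL - mean) / (3*sigma) = (99.5 - 92.23) / (3*0.97) = 2.4983
Cpl = (mean - LSL) / (3*sigma) = (92.23 - 90.5) / (3*0.97) = 0.5945
Cpk = min(Cpu, Cpl) = 0.5945

0.5945


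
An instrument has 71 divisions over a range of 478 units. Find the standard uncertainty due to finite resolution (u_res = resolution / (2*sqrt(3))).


resolution = range / divisions
resolution = 478 / 71 = 6.7323944
u_res = resolution / (2*sqrt(3))
u_res = 6.7323944 / 3.4641016
u_res = 1.9435

1.9435


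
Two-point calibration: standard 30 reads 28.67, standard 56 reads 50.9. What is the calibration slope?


slope = (y2 - y1) / (x2 - x1)
= (50.9 - 28.67) / (56 - 30)
= 22.2300 / 26
= 0.8550

0.8550


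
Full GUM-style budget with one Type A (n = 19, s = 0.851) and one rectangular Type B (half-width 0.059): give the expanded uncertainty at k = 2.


u_A = s / sqrt(n) = 0.851 / sqrt(19) = 0.19523279
u_B = half_width / sqrt(3) = 0.059 / sqrt(3) = 0.034063666
uc = sqrt(u_A^2 + u_B^2) = sqrt(0.19523279^2 + 0.034063666^2) = 0.19818218
U = k * uc = 2 * 0.19818218
U = 0.3964

0.3964


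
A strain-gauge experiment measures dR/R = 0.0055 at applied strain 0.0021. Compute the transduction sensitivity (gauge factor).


GF = (dR/R) / epsilon
= 0.0055 / 0.0021
= 2.6190

2.6190


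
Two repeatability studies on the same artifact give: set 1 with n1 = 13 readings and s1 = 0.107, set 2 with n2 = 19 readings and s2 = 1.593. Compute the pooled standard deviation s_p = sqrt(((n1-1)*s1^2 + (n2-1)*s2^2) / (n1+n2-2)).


s_p = sqrt(((n1-1)*s1^2 + (n2-1)*s2^2) / (n1+n2-2))
numerator = (13-1)*0.107^2 + (19-1)*1.593^2 = 0.137388 + 45.677682 = 45.81507
denominator = 13 + 19 - 2 = 30
s_p^2 = 45.81507 / 30 = 1.527169
s_p = sqrt(1.527169) = 1.2358

1.2358


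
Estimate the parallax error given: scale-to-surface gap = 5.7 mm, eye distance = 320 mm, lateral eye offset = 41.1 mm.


error = h * offset / d
= 5.7 * 41.1 / 320
= 0.7321

0.7321


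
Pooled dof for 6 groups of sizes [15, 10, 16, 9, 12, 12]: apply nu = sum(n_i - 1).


nu = sum_i (n_i - 1)
nu = ((15 - 1) + (10 - 1) + (16 - 1) + (9 - 1) + (12 - 1) + (12 - 1))
nu = 14 + 9 + 15 + 8 + 11 + 11
nu = 68

68


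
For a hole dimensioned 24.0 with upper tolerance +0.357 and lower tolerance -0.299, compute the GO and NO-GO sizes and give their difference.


GO = nominal - lower_tol (smallest hole = maximum material condition)
GO = 24.0 - 0.299 = 23.701
NO-GO = nominal + upper_tol (largest hole = least material condition)
NO-GO = 24.0 + 0.357 = 24.357
spread = NO-GO - GO = 24.357 - 23.701 = 0.6560

0.6560


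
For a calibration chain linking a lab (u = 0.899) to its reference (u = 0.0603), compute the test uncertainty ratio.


TUR = u_lab / u_ref
= 0.899 / 0.0603
= 14.9088

14.9088


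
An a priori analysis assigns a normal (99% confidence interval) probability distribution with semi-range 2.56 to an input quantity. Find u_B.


u_B = half_width / 2.576
u_B = 2.56 / 2.576
u_B = 0.9938

0.9938


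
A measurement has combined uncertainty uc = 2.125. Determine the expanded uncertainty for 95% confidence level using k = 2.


U = k * uc
U = 2 * 2.125
U = 4.2500

4.2500


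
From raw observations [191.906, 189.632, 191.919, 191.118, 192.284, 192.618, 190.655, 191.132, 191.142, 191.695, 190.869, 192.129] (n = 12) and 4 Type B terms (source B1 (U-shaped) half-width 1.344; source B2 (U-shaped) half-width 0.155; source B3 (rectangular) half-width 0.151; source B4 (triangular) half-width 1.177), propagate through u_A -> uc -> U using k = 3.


mean = (191.906 + 189.632 + 191.919 + 191.118 + 192.284 + 192.618 + 190.655 + 191.132 + 191.142 + 191.695 + 190.869 + 192.129) / 12 = 191.4249167
s = sqrt(sum((x - mean)^2)/(n-1)) = 0.8302308
u_A = s / sqrt(n) = 0.8302308 / sqrt(12) = 0.23966699
u_B1 = 1.344 / sqrt(2) = 0.95035151
u_B2 = 0.155 / sqrt(2) = 0.10960155
u_B3 = 0.151 / sqrt(3) = 0.087179891
u_B4 = 1.177 / sqrt(6) = 0.48050824
uc = sqrt(0.23966699^2 + 0.95035151^2 + 0.10960155^2 + 0.087179891^2 + 0.48050824^2) = 1.1005041
U = k * uc = 3 * 1.1005041
U = 3.3015

3.3015


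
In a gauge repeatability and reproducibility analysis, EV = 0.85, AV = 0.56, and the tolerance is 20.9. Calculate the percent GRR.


GRR = sqrt(EV^2 + AV^2) = sqrt(0.85^2 + 0.56^2) = 1.01789
%GRR = GRR / tol * 100 = 1.01789 / 20.9 * 100
%GRR = 4.8703

4.8703


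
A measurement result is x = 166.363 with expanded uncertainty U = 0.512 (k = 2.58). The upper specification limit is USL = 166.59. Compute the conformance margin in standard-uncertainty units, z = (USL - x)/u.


u = U / k = 0.512 / 2.58 = 0.19844961
margin = |USL - x| = |166.59 - 166.363| = 0.227
z = margin / u = 0.227 / 0.19844961
z = 1.1439

1.1439


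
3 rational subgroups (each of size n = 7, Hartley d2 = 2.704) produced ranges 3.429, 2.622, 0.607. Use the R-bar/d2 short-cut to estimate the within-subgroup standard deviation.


R_bar = (3.429 + 2.622 + 0.607) / 3
R_bar = 6.658 / 3 = 2.2193333
sigma_hat = R_bar / d2 = 2.2193333 / 2.704 = 0.8208

0.8208


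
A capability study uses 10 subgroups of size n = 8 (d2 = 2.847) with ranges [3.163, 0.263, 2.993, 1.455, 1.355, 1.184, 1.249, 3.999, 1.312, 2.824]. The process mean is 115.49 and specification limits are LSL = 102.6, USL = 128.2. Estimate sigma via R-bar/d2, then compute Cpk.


R_bar = (3.163 + 0.263 + 2.993 + 1.455 + 1.355 + 1.184 + 1.249 + 3.999 + 1.312 + 2.824) / 10 = 1.9797
sigma = R_bar / d2 = 1.9797 / 2.847 = 0.69536354
Cp = (USL - LSL)/(6*sigma) = (128.2 - 102.6)/(6*0.69536354) = 6.1359
Cpu = (128.2 - 115.49)/(3*0.69536354) = 6.0927
Cpl = (115.49 - 102.6)/(3*0.69536354) = 6.1790
Cpk = min(Cpu, Cpl) = 6.0927

6.0927


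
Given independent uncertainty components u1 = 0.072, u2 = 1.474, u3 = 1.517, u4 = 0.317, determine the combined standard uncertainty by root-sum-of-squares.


uc = sqrt(0.072^2 + 1.474^2 + 1.517^2 + 0.317^2)
uc = sqrt(4.579638)
uc = 2.1400

2.1400


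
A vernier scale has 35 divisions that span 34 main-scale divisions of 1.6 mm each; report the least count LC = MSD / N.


LC = MSD / n_div
= 1.6 / 35
= 0.0457

0.0457


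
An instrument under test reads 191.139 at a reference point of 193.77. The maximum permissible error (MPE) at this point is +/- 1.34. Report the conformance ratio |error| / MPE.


e = indication - reference = 191.139 - 193.77 = -2.6310
|e| = 2.6310
ratio = |e| / MPE = 2.6310 / 1.34
ratio = 1.9634

1.9634


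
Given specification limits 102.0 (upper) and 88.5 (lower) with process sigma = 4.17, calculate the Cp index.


Cp = (USL - LSL) / (6 * sigma)
= (102.0 - 88.5) / (6 * 4.17)
= 13.5000 / 25.0200
= 0.5396

0.5396


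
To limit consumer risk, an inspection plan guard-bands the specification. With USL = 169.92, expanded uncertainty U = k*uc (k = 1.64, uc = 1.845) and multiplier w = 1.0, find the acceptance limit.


U = k * uc = 1.64 * 1.845 = 3.0258
guard band g = w * U = 1.0 * 3.0258 = 3.0258
AL = USL - g = 169.92 - 3.0258
AL = 166.8942

166.8942


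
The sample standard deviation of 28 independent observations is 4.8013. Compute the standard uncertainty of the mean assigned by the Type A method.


u_A = s / sqrt(n)
u_A = 4.8013 / sqrt(28)
u_A = 4.8013 / 5.2915026
u_A = 0.9074

0.9074


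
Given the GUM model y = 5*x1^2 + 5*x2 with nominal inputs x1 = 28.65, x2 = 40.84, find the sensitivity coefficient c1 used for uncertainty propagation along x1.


y = 5*x1^2 + 5*x2
dy/dx1 = 2*5*x1
Evaluate at x1 = 28.65: c1 = 10 * 28.65
c1 = 286.5000

286.5000


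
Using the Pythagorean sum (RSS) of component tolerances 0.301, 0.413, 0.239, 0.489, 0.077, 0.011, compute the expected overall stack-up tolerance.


RSS = sqrt(0.301^2 + 0.413^2 + 0.239^2 + 0.489^2 + 0.077^2 + 0.011^2)
= sqrt(0.563462)
= 0.7506

0.7506


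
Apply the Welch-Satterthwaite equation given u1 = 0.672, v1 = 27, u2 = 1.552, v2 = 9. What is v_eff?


uc = sqrt(u1^2 + u2^2) = sqrt(0.672^2 + 1.552^2) = 1.6912386
v_eff = uc^4 / (u1^4/v1 + u2^4/v2)
= 1.6912386^4 / (0.672^4/27 + 1.552^4/9)
= 8.1812475 / 0.65220344
v_eff = 12.5440

12.5440


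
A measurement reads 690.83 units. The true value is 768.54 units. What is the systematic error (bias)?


Systematic error = measured - true
= 690.83 - 768.54
= -77.7100

-77.7100


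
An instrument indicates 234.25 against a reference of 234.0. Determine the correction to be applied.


Correction = standard - reading
= 234.0 - 234.25
= -0.2500

-0.2500


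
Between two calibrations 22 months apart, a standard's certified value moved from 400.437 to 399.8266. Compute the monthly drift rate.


rate = (v2 - v1) / months
= (399.8266 - 400.437) / 22
= -0.6104 / 22
= -0.0277

-0.0277


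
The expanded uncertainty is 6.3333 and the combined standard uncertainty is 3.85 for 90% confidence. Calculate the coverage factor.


k = U / uc
k = 6.3333 / 3.85
k = 1.645

1.645


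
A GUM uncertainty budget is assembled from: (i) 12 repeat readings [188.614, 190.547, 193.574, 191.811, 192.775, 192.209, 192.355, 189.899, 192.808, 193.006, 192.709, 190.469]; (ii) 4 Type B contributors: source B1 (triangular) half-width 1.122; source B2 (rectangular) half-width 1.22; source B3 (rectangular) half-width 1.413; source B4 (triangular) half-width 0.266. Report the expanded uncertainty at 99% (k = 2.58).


mean = (188.614 + 190.547 + 193.574 + 191.811 + 192.775 + 192.209 + 192.355 + 189.899 + 192.808 + 193.006 + 192.709 + 190.469) / 12 = 191.7313333
s = sqrt(sum((x - mean)^2)/(n-1)) = 1.5051214
u_A = s / sqrt(n) = 1.5051214 / sqrt(12) = 0.43449112
u_B1 = 1.122 / sqrt(6) = 0.45805458
u_B2 = 1.22 / sqrt(3) = 0.70436733
u_B3 = 1.413 / sqrt(3) = 0.81579593
u_B4 = 0.266 / sqrt(6) = 0.10859405
uc = sqrt(0.43449112^2 + 0.45805458^2 + 0.70436733^2 + 0.81579593^2 + 0.10859405^2) = 1.2538124
U = k * uc = 2.58 * 1.2538124
U = 3.2348

3.2348


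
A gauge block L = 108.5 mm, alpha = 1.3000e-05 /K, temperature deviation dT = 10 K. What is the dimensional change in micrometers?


dL = L * alpha * dT
= 108.5 * 1.3000e-05 * 10
= 0.0141050 mm
dL_um = 0.0141050 * 1000 = 14.1050 um

14.1050


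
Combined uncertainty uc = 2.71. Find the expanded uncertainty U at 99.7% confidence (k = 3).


U = k * uc
U = 3 * 2.71
U = 8.1300

8.1300


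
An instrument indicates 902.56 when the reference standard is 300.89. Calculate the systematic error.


Systematic error = measured - true
= 902.56 - 300.89
= 601.6700

601.6700


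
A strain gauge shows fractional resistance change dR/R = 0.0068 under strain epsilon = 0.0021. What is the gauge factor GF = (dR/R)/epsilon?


GF = (dR/R) / epsilon
= 0.0068 / 0.0021
= 3.2381

3.2381


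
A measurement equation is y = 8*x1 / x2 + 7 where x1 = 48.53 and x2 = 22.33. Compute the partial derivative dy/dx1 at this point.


y = 8*x1 / x2 + 7
dy/dx1 = 8/x2
Evaluate at x2 = 22.33: c1 = 8 / 22.33
c1 = 0.3583

0.3583


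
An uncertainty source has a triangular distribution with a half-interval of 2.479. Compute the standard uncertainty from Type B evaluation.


u_B = half_width / sqrt(6)
u_B = 2.479 / 2.4494897
u_B = 1.0120

1.0120


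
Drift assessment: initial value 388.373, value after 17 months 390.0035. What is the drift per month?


rate = (v2 - v1) / months
= (390.0035 - 388.373) / 17
= 1.6305 / 17
= 0.0959

0.0959


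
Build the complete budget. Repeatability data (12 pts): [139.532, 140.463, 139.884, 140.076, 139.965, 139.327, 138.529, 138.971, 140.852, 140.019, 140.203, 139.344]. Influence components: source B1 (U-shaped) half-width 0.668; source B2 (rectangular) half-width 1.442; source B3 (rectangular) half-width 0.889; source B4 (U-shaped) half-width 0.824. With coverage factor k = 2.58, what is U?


mean = (139.532 + 140.463 + 139.884 + 140.076 + 139.965 + 139.327 + 138.529 + 138.971 + 140.852 + 140.019 + 140.203 + 139.344) / 12 = 139.76375
s = sqrt(sum((x - mean)^2)/(n-1)) = 0.65069908
u_A = s / sqrt(n) = 0.65069908 / sqrt(12) = 0.18784064
u_B1 = 0.668 / sqrt(2) = 0.47234733
u_B2 = 1.442 / sqrt(3) = 0.83253909
u_B3 = 0.889 / sqrt(3) = 0.51326439
u_B4 = 0.824 / sqrt(2) = 0.58265599
uc = sqrt(0.18784064^2 + 0.47234733^2 + 0.83253909^2 + 0.51326439^2 + 0.58265599^2) = 1.2467741
U = k * uc = 2.58 * 1.2467741
U = 3.2167

3.2167


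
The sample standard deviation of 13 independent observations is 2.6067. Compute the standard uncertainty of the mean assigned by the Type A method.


u_A = s / sqrt(n)
u_A = 2.6067 / sqrt(13)
u_A = 2.6067 / 3.6055513
u_A = 0.7230

0.7230


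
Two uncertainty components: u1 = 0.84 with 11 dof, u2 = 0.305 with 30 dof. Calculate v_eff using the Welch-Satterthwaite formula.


uc = sqrt(u1^2 + u2^2) = sqrt(0.84^2 + 0.305^2) = 0.89365821
v_eff = uc^4 / (u1^4/v1 + u2^4/v2)
= 0.89365821^4 / (0.84^4/11 + 0.305^4/30)
= 0.63780188 / 0.045549488
v_eff = 14.0024

14.0024


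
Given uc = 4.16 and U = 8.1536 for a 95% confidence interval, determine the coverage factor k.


k = U / uc
k = 8.1536 / 4.16
k = 1.96

1.96


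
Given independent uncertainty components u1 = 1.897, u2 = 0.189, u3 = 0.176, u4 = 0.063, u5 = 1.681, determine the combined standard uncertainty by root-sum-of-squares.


uc = sqrt(1.897^2 + 0.189^2 + 0.176^2 + 0.063^2 + 1.681^2)
uc = sqrt(6.495036)
uc = 2.5485

2.5485


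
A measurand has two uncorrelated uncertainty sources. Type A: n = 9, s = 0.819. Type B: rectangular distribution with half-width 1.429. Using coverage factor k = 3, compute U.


u_A = s / sqrt(n) = 0.819 / sqrt(9) = 0.273
u_B = half_width / sqrt(3) = 1.429 / sqrt(3) = 0.82503353
uc = sqrt(u_A^2 + u_B^2) = sqrt(0.273^2 + 0.82503353^2) = 0.8690278
U = k * uc = 3 * 0.8690278
U = 2.6071

2.6071


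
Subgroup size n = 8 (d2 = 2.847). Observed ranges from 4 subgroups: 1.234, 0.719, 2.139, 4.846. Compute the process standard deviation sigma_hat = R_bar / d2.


R_bar = (1.234 + 0.719 + 2.139 + 4.846) / 4
R_bar = 8.938 / 4 = 2.2345
sigma_hat = R_bar / d2 = 2.2345 / 2.847 = 0.7849

0.7849


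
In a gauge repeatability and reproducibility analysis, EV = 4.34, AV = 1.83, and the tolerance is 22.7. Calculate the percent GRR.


GRR = sqrt(EV^2 + AV^2) = sqrt(4.34^2 + 1.83^2) = 4.7100425
%GRR = GRR / tol * 100 = 4.7100425 / 22.7 * 100
%GRR = 20.7491

20.7491


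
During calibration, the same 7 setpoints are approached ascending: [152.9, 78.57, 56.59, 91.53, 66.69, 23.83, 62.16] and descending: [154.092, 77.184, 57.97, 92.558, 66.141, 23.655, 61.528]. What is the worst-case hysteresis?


|152.9 - 154.092| = 1.1920
|78.57 - 77.184| = 1.3860
|56.59 - 57.97| = 1.3800
|91.53 - 92.558| = 1.0280
|66.69 - 66.141| = 0.5490
|23.83 - 23.655| = 0.1750
|62.16 - 61.528| = 0.6320
hysteresis = max(diffs) = 1.3860

1.3860


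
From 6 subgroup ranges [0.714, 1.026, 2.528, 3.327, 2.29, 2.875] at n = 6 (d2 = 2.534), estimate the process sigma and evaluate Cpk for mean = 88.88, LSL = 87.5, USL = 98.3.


R_bar = (0.714 + 1.026 + 2.528 + 3.327 + 2.29 + 2.875) / 6 = 2.1266667
sigma = R_bar / d2 = 2.1266667 / 2.534 = 0.83925284
Cp = (USL - LSL)/(6*sigma) = (98.3 - 87.5)/(6*0.83925284) = 2.1448
Cpu = (98.3 - 88.88)/(3*0.83925284) = 3.7414
Cpl = (88.88 - 87.5)/(3*0.83925284) = 0.5481
Cpk = min(Cpu, Cpl) = 0.5481

0.5481


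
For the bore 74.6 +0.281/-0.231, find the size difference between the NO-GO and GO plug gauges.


GO = nominal - lower_tol (smallest hole = maximum material condition)
GO = 74.6 - 0.231 = 74.369
NO-GO = nominal + upper_tol (largest hole = least material condition)
NO-GO = 74.6 + 0.281 = 74.881
spread = NO-GO - GO = 74.881 - 74.369 = 0.5120

0.5120


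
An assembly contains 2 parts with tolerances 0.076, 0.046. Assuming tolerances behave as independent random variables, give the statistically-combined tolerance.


RSS = sqrt(0.076^2 + 0.046^2)
= sqrt(0.007892)
= 0.0888

0.0888


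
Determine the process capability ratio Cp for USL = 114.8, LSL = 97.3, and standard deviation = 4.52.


Cp = (USL - LSL) / (6 * sigma)
= (114.8 - 97.3) / (6 * 4.52)
= 17.5000 / 27.1200
= 0.6453

0.6453


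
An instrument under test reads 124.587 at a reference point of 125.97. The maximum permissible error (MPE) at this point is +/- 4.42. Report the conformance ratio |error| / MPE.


e = indication - reference = 124.587 - 125.97 = -1.3830
|e| = 1.3830
ratio = |e| / MPE = 1.3830 / 4.42
ratio = 0.3129

0.3129


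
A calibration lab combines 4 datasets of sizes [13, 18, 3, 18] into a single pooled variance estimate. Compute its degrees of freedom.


nu = sum_i (n_i - 1)
nu = ((13 - 1) + (18 - 1) + (3 - 1) + (18 - 1))
nu = 12 + 17 + 2 + 17
nu = 48

48


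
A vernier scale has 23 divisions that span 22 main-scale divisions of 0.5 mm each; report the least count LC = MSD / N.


LC = MSD / n_div
= 0.5 / 23
= 0.0217

0.0217


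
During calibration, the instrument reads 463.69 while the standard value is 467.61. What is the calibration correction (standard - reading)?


Correction = standard - reading
= 467.61 - 463.69
= 3.9200

3.9200


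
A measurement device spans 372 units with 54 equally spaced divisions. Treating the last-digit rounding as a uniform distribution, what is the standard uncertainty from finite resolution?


resolution = range / divisions
resolution = 372 / 54 = 6.8888889
u_res = resolution / (2*sqrt(3))
u_res = 6.8888889 / 3.4641016
u_res = 1.9887

1.9887


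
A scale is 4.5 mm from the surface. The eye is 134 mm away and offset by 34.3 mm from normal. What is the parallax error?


error = h * offset / d
= 4.5 * 34.3 / 134
= 1.1519

1.1519


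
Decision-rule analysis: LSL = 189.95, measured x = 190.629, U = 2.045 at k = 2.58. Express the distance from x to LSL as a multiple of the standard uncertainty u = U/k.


u = U / k = 2.045 / 2.58 = 0.79263566
margin = |LSL - x| = |189.95 - 190.629| = 0.679
z = margin / u = 0.679 / 0.79263566
z = 0.8566

0.8566


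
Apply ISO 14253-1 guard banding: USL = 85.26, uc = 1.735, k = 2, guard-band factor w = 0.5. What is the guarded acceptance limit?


U = k * uc = 2 * 1.735 = 3.47
guard band g = w * U = 0.5 * 3.47 = 1.735
AL = USL - g = 85.26 - 1.735
AL = 83.5250

83.5250


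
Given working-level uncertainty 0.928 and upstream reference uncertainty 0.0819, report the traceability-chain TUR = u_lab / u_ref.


TUR = u_lab / u_ref
= 0.928 / 0.0819
= 11.3309

11.3309


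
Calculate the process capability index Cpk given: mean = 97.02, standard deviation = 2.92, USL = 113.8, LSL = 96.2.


Cpu = (USL - mean) / (3*sigma) = (113.8 - 97.02) / (3*2.92) = 1.9155
Cpl = (mean - LSL) / (3*sigma) = (97.02 - 96.2) / (3*2.92) = 0.0936
Cpk = min(Cpu, Cpl) = 0.0936

0.0936


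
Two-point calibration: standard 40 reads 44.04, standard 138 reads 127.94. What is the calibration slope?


slope = (y2 - y1) / (x2 - x1)
= (127.94 - 44.04) / (138 - 40)
= 83.9000 / 98
= 0.8561

0.8561


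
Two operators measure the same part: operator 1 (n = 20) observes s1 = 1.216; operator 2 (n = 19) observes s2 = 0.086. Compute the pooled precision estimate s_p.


s_p = sqrt(((n1-1)*s1^2 + (n2-1)*s2^2) / (n1+n2-2))
numerator = (20-1)*1.216^2 + (19-1)*0.086^2 = 28.094464 + 0.133128 = 28.227592
denominator = 20 + 19 - 2 = 37
s_p^2 = 28.227592 / 37 = 0.76290789
s_p = sqrt(0.76290789) = 0.8734

0.8734


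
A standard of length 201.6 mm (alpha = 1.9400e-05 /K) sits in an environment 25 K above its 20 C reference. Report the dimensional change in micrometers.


dL = L * alpha * dT
= 201.6 * 1.9400e-05 * 25
= 0.0977760 mm
dL_um = 0.0977760 * 1000 = 97.7760 um

97.7760


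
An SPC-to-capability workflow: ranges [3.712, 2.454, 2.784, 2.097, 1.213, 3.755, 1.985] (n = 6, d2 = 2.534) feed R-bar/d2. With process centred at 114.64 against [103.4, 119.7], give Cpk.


R_bar = (3.712 + 2.454 + 2.784 + 2.097 + 1.213 + 3.755 + 1.985) / 7 = 2.5714286
sigma = R_bar / d2 = 2.5714286 / 2.534 = 1.0147706
Cp = (USL - LSL)/(6*sigma) = (119.7 - 103.4)/(6*1.0147706) = 2.6771
Cpu = (119.7 - 114.64)/(3*1.0147706) = 1.6621
Cpl = (114.64 - 103.4)/(3*1.0147706) = 3.6921
Cpk = min(Cpu, Cpl) = 1.6621

1.6621


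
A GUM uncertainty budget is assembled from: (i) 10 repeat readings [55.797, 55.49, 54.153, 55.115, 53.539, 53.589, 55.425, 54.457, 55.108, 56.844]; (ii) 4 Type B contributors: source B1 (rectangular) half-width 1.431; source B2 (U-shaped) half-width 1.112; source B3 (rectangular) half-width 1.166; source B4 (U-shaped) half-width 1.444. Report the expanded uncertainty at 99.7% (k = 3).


mean = (55.797 + 55.49 + 54.153 + 55.115 + 53.539 + 53.589 + 55.425 + 54.457 + 55.108 + 56.844) / 10 = 54.9517
s = sqrt(sum((x - mean)^2)/(n-1)) = 1.0325551
u_A = s / sqrt(n) = 1.0325551 / sqrt(10) = 0.32652259
u_B1 = 1.431 / sqrt(3) = 0.82618824
u_B2 = 1.112 / sqrt(2) = 0.78630274
u_B3 = 1.166 / sqrt(3) = 0.67319041
u_B4 = 1.444 / sqrt(2) = 1.0210622
uc = sqrt(0.32652259^2 + 0.82618824^2 + 0.78630274^2 + 0.67319041^2 + 1.0210622^2) = 1.7038865
U = k * uc = 3 * 1.7038865
U = 5.1117

5.1117


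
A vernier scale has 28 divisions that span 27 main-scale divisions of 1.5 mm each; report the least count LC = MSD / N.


LC = MSD / n_div
= 1.5 / 28
= 0.0536

0.0536


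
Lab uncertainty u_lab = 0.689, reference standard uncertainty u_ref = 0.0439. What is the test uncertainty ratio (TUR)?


TUR = u_lab / u_ref
= 0.689 / 0.0439
= 15.6948

15.6948


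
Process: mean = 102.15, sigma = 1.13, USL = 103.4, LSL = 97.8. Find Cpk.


Cpu = (USL - mean) / (3*sigma) = (103.4 - 102.15) / (3*1.13) = 0.3687
Cpl = (mean - LSL) / (3*sigma) = (102.15 - 97.8) / (3*1.13) = 1.2832
Cpk = min(Cpu, Cpl) = 0.3687

0.3687


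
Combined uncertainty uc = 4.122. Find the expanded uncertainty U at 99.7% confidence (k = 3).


U = k * uc
U = 3 * 4.122
U = 12.3660

12.3660


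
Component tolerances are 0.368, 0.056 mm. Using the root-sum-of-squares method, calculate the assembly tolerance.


RSS = sqrt(0.368^2 + 0.056^2)
= sqrt(0.13856)
= 0.3722

0.3722


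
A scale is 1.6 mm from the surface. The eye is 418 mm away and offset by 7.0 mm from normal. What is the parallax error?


error = h * offset / d
= 1.6 * 7.0 / 418
= 0.0268

0.0268


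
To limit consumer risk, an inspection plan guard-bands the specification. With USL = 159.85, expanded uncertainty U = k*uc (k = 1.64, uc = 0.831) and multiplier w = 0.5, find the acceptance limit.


U = k * uc = 1.64 * 0.831 = 1.36284
guard band g = w * U = 0.5 * 1.36284 = 0.68142
AL = USL - g = 159.85 - 0.68142
AL = 159.1686

159.1686


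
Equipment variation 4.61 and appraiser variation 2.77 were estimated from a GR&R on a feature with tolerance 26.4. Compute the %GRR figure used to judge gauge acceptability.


GRR = sqrt(EV^2 + AV^2) = sqrt(4.61^2 + 2.77^2) = 5.3781967
%GRR = GRR / tol * 100 = 5.3781967 / 26.4 * 100
%GRR = 20.3720

20.3720


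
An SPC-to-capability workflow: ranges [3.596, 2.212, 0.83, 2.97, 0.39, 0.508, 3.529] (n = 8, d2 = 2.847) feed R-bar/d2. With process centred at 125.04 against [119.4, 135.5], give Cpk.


R_bar = (3.596 + 2.212 + 0.83 + 2.97 + 0.39 + 0.508 + 3.529) / 7 = 2.005
sigma = R_bar / d2 = 2.005 / 2.847 = 0.70425009
Cp = (USL - LSL)/(6*sigma) = (135.5 - 119.4)/(6*0.70425009) = 3.8102
Cpu = (135.5 - 125.04)/(3*0.70425009) = 4.9509
Cpl = (125.04 - 119.4)/(3*0.70425009) = 2.6695
Cpk = min(Cpu, Cpl) = 2.6695

2.6695


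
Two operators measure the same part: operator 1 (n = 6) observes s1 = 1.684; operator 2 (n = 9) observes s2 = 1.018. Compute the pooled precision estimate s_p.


s_p = sqrt(((n1-1)*s1^2 + (n2-1)*s2^2) / (n1+n2-2))
numerator = (6-1)*1.684^2 + (9-1)*1.018^2 = 14.17928 + 8.290592 = 22.469872
denominator = 6 + 9 - 2 = 13
s_p^2 = 22.469872 / 13 = 1.7284517
s_p = sqrt(1.7284517) = 1.3147

1.3147


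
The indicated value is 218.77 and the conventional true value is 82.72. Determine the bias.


Systematic error = measured - true
= 218.77 - 82.72
= 136.0500

136.0500


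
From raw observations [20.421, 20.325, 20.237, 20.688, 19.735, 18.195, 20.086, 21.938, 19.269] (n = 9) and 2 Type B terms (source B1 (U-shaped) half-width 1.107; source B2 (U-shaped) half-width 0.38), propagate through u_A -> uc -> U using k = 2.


mean = (20.421 + 20.325 + 20.237 + 20.688 + 19.735 + 18.195 + 20.086 + 21.938 + 19.269) / 9 = 20.09933333
s = sqrt(sum((x - mean)^2)/(n-1)) = 1.0216057
u_A = s / sqrt(n) = 1.0216057 / sqrt(9) = 0.34053523
u_B1 = 1.107 / sqrt(2) = 0.78276721
u_B2 = 0.38 / sqrt(2) = 0.26870058
uc = sqrt(0.34053523^2 + 0.78276721^2 + 0.26870058^2) = 0.89492388
U = k * uc = 2 * 0.89492388
U = 1.7898

1.7898


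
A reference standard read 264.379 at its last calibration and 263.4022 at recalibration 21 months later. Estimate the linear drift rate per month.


rate = (v2 - v1) / months
= (263.4022 - 264.379) / 21
= -0.9768 / 21
= -0.0465

-0.0465


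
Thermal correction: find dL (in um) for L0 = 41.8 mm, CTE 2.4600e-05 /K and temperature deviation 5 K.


dL = L * alpha * dT
= 41.8 * 2.4600e-05 * 5
= 0.0051414 mm
dL_um = 0.0051414 * 1000 = 5.1414 um

5.1414


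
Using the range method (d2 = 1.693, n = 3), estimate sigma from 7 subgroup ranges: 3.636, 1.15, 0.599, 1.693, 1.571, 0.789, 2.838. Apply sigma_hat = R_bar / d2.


R_bar = (3.636 + 1.15 + 0.599 + 1.693 + 1.571 + 0.789 + 2.838) / 7
R_bar = 12.276 / 7 = 1.7537143
sigma_hat = R_bar / d2 = 1.7537143 / 1.693 = 1.0359

1.0359


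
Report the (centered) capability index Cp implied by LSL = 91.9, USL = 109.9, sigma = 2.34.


Cp = (USL - LSL) / (6 * sigma)
= (109.9 - 91.9) / (6 * 2.34)
= 18.0000 / 14.0400
= 1.2821

1.2821


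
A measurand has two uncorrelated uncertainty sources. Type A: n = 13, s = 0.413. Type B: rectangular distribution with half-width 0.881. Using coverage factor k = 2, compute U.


u_A = s / sqrt(n) = 0.413 / sqrt(13) = 0.11454559
u_B = half_width / sqrt(3) = 0.881 / sqrt(3) = 0.50864559
uc = sqrt(u_A^2 + u_B^2) = sqrt(0.11454559^2 + 0.50864559^2) = 0.52138376
U = k * uc = 2 * 0.52138376
U = 1.0428

1.0428


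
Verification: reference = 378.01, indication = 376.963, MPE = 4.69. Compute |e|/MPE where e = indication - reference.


e = indication - reference = 376.963 - 378.01 = -1.0470
|e| = 1.0470
ratio = |e| / MPE = 1.0470 / 4.69
ratio = 0.2232

0.2232


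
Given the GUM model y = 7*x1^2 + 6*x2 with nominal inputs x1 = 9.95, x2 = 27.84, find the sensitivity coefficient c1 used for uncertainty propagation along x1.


y = 7*x1^2 + 6*x2
dy/dx1 = 2*7*x1
Evaluate at x1 = 9.95: c1 = 14 * 9.95
c1 = 139.3000

139.3000


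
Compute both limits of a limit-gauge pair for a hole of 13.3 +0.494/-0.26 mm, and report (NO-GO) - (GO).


GO = nominal - lower_tol (smallest hole = maximum material condition)
GO = 13.3 - 0.26 = 13.04
NO-GO = nominal + upper_tol (largest hole = least material condition)
NO-GO = 13.3 + 0.494 = 13.794
spread = NO-GO - GO = 13.794 - 13.04 = 0.7540

0.7540


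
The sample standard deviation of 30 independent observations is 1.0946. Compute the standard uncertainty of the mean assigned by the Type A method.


u_A = s / sqrt(n)
u_A = 1.0946 / sqrt(30)
u_A = 1.0946 / 5.4772256
u_A = 0.1998

0.1998


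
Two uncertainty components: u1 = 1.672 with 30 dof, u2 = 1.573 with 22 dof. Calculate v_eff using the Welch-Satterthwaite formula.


uc = sqrt(u1^2 + u2^2) = sqrt(1.672^2 + 1.573^2) = 2.2956291
v_eff = uc^4 / (u1^4/v1 + u2^4/v2)
= 2.2956291^4 / (1.672^4/30 + 1.573^4/22)
= 27.771983 / 0.53879621
v_eff = 51.5445

51.5445


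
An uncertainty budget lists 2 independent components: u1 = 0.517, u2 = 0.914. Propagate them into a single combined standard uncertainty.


uc = sqrt(0.517^2 + 0.914^2)
uc = sqrt(1.102685)
uc = 1.0501

1.0501


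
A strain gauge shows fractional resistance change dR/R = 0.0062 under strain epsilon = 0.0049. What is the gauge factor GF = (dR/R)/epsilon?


GF = (dR/R) / epsilon
= 0.0062 / 0.0049
= 1.2653

1.2653


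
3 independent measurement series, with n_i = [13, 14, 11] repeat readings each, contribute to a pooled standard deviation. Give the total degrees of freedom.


nu = sum_i (n_i - 1)
nu = ((13 - 1) + (14 - 1) + (11 - 1))
nu = 12 + 13 + 10
nu = 35

35


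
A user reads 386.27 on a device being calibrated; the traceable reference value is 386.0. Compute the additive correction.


Correction = standard - reading
= 386.0 - 386.27
= -0.2700

-0.2700


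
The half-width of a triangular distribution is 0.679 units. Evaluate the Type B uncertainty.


u_B = half_width / sqrt(6)
u_B = 0.679 / 2.4494897
u_B = 0.2772

0.2772


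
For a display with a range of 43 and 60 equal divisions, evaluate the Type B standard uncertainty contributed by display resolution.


resolution = range / divisions
resolution = 43 / 60 = 0.71666667
u_res = resolution / (2*sqrt(3))
u_res = 0.71666667 / 3.4641016
u_res = 0.2069

0.2069


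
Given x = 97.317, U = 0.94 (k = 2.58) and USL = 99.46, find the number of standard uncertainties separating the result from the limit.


u = U / k = 0.94 / 2.58 = 0.36434109
margin = |USL - x| = |99.46 - 97.317| = 2.143
z = margin / u = 2.143 / 0.36434109
z = 5.8819

5.8819


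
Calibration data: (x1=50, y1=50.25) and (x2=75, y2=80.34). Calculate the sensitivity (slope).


slope = (y2 - y1) / (x2 - x1)
= (80.34 - 50.25) / (75 - 50)
= 30.0900 / 25
= 1.2036

1.2036


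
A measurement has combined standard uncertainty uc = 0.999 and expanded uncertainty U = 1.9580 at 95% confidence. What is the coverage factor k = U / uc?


k = U / uc
k = 1.9580 / 0.999
k = 1.96

1.96


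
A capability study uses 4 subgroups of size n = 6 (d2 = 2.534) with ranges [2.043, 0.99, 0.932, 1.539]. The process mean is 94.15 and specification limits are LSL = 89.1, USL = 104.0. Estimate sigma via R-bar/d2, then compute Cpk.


R_bar = (2.043 + 0.99 + 0.932 + 1.539) / 4 = 1.376
sigma = R_bar / d2 = 1.376 / 2.534 = 0.543015
Cp = (USL - LSL)/(6*sigma) = (104.0 - 89.1)/(6*0.543015) = 4.5732
Cpu = (104.0 - 94.15)/(3*0.543015) = 6.0465
Cpl = (94.15 - 89.1)/(3*0.543015) = 3.1000
Cpk = min(Cpu, Cpl) = 3.1000

3.1000


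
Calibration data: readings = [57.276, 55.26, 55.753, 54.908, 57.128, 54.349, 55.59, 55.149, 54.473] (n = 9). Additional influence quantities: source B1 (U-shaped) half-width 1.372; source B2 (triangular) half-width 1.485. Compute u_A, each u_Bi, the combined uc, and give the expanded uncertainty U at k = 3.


mean = (57.276 + 55.26 + 55.753 + 54.908 + 57.128 + 54.349 + 55.59 + 55.149 + 54.473) / 9 = 55.54288889
s = sqrt(sum((x - mean)^2)/(n-1)) = 1.0470738
u_A = s / sqrt(n) = 1.0470738 / sqrt(9) = 0.3490246
u_B1 = 1.372 / sqrt(2) = 0.9701505
u_B2 = 1.485 / sqrt(6) = 0.60624871
uc = sqrt(0.3490246^2 + 0.9701505^2 + 0.60624871^2) = 1.196055
U = k * uc = 3 * 1.196055
U = 3.5882

3.5882


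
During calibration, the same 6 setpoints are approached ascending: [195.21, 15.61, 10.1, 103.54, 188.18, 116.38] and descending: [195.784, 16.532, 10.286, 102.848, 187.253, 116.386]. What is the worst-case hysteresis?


|195.21 - 195.784| = 0.5740
|15.61 - 16.532| = 0.9220
|10.1 - 10.286| = 0.1860
|103.54 - 102.848| = 0.6920
|188.18 - 187.253| = 0.9270
|116.38 - 116.386| = 0.0060
hysteresis = max(diffs) = 0.9270

0.9270


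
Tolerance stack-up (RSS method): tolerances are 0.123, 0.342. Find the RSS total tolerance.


RSS = sqrt(0.123^2 + 0.342^2)
= sqrt(0.132093)
= 0.3634

0.3634
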